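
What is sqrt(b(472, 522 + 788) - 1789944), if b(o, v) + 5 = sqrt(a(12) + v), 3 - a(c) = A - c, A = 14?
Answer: sqrt(-1789949 + sqrt(1311)) ≈ 1337.9*I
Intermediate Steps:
a(c) = -11 + c (a(c) = 3 - (14 - c) = 3 + (-14 + c) = -11 + c)
b(o, v) = -5 + sqrt(1 + v) (b(o, v) = -5 + sqrt((-11 + 12) + v) = -5 + sqrt(1 + v))
sqrt(b(472, 522 + 788) - 1789944) = sqrt((-5 + sqrt(1 + (522 + 788))) - 1789944) = sqrt((-5 + sqrt(1 + 1310)) - 1789944) = sqrt((-5 + sqrt(1311)) - 1789944) = sqrt(-1789949 + sqrt(1311))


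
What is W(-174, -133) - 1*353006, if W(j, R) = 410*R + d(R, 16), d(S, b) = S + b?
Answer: -407653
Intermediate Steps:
W(j, R) = 16 + 411*R (W(j, R) = 410*R + (R + 16) = 410*R + (16 + R) = 16 + 411*R)
W(-174, -133) - 1*353006 = (16 + 411*(-133)) - 1*353006 = (16 - 54663) - 353006 = -54647 - 353006 = -407653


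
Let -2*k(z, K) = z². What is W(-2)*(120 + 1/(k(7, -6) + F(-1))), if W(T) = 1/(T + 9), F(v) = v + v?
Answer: 6358/371 ≈ 17.137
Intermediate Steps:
F(v) = 2*v
W(T) = 1/(9 + T)
k(z, K) = -z²/2
W(-2)*(120 + 1/(k(7, -6) + F(-1))) = (120 + 1/(-½*7² + 2*(-1)))/(9 - 2) = (120 + 1/(-½*49 - 2))/7 = (120 + 1/(-49/2 - 2))/7 = (120 + 1/(-53/2))/7 = (120 - 2/53)/7 = (⅐)*(6358/53) = 6358/371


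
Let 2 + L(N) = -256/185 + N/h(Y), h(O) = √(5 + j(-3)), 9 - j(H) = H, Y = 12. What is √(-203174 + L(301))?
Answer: √(-2009632582440 + 175129325*√17)/3145 ≈ 450.67*I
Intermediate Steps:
j(H) = 9 - H
h(O) = √17 (h(O) = √(5 + (9 - 1*(-3))) = √(5 + (9 + 3)) = √(5 + 12) = √17)
L(N) = -626/185 + N*√17/17 (L(N) = -2 + (-256/185 + N/(√17)) = -2 + (-256*1/185 + N*(√17/17)) = -2 + (-256/185 + N*√17/17) = -626/185 + N*√17/17)
√(-203174 + L(301)) = √(-203174 + (-626/185 + (1/17)*301*√17)) = √(-203174 + (-626/185 + 301*√17/17)) = √(-37587816/185 + 301*√17/17)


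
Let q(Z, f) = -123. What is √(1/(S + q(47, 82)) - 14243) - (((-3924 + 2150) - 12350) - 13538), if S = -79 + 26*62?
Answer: 27662 + I*√28316506890/1410 ≈ 27662.0 + 119.34*I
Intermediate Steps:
S = 1533 (S = -79 + 1612 = 1533)
√(1/(S + q(47, 82)) - 14243) - (((-3924 + 2150) - 12350) - 13538) = √(1/(1533 - 123) - 14243) - (((-3924 + 2150) - 12350) - 13538) = √(1/1410 - 14243) - ((-1774 - 12350) - 13538) = √(1/1410 - 14243) - (-14124 - 13538) = √(-20082629/1410) - 1*(-27662) = I*√28316506890/1410 + 27662 = 27662 + I*√28316506890/1410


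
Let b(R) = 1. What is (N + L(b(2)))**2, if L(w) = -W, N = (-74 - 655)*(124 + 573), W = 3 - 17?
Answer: 258164593801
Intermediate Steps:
W = -14
N = -508113 (N = -729*697 = -508113)
L(w) = 14 (L(w) = -1*(-14) = 14)
(N + L(b(2)))**2 = (-508113 + 14)**2 = (-508099)**2 = 258164593801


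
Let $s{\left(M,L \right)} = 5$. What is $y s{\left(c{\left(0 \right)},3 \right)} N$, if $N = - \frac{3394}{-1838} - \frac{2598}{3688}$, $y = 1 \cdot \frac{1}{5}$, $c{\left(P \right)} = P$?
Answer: $\frac{1935487}{1694636} \approx 1.1421$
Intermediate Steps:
$y = \frac{1}{5}$ ($y = 1 \cdot \frac{1}{5} = \frac{1}{5} \approx 0.2$)
$N = \frac{1935487}{1694636}$ ($N = \left(-3394\right) \left(- \frac{1}{1838}\right) - \frac{1299}{1844} = \frac{1697}{919} - \frac{1299}{1844} = \frac{1935487}{1694636} \approx 1.1421$)
$y s{\left(c{\left(0 \right)},3 \right)} N = \frac{1}{5} \cdot 5 \cdot \frac{1935487}{1694636} = 1 \cdot \frac{1935487}{1694636} = \frac{1935487}{1694636}$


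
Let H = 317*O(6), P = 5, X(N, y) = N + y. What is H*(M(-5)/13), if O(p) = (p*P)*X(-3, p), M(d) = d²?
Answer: 713250/13 ≈ 54865.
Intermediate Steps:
O(p) = 5*p*(-3 + p) (O(p) = (p*5)*(-3 + p) = (5*p)*(-3 + p) = 5*p*(-3 + p))
H = 28530 (H = 317*(5*6*(-3 + 6)) = 317*(5*6*3) = 317*90 = 28530)
H*(M(-5)/13) = 28530*((-5)²/13) = 28530*(25*(1/13)) = 28530*(25/13) = 713250/13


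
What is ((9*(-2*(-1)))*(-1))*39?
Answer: -702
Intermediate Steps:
((9*(-2*(-1)))*(-1))*39 = ((9*2)*(-1))*39 = (18*(-1))*39 = -18*39 = -702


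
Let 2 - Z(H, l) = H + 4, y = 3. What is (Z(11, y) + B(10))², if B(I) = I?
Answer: 9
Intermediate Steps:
Z(H, l) = -2 - H (Z(H, l) = 2 - (H + 4) = 2 - (4 + H) = 2 + (-4 - H) = -2 - H)
(Z(11, y) + B(10))² = ((-2 - 1*11) + 10)² = ((-2 - 11) + 10)² = (-13 + 10)² = (-3)² = 9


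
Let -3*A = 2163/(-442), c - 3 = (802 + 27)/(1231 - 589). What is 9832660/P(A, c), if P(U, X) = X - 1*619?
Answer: -6312567720/394643 ≈ -15996.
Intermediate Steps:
c = 2755/642 (c = 3 + (802 + 27)/(1231 - 589) = 3 + 829/642 = 2755/642 ≈ 4.2913)
A = 721/442 (A = -721/(-442) = -721*(-1)/442 = -1/3*(-2163/442) = 721/442 ≈ 1.6312)
P(U, X) = -619 + X (P(U, X) = X - 619 = -619 + X)
9832660/P(A, c) = 9832660/(-619 + 2755/642) = 9832660/(-394643/642) = 9832660*(-642/394643) = -6312567720/394643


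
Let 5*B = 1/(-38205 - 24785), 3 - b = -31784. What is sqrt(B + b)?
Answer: sqrt(126122554546102)/62990 ≈ 178.29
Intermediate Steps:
b = 31787 (b = 3 - 1*(-31784) = 3 + 31784 = 31787)
B = -1/314950 (B = 1/(5*(-38205 - 24785)) = (1/5)/(-62990) = (1/5)*(-1/62990) = -1/314950 ≈ -3.1751e-6)
sqrt(B + b) = sqrt(-1/314950 + 31787) = sqrt(10011315649/314950) = sqrt(126122554546102)/62990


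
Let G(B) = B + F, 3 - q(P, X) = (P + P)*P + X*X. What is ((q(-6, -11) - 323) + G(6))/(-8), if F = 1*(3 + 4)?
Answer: 125/2 ≈ 62.500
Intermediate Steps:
q(P, X) = 3 - X² - 2*P² (q(P, X) = 3 - ((P + P)*P + X*X) = 3 - ((2*P)*P + X²) = 3 - (2*P² + X²) = 3 - (X² + 2*P²) = 3 + (-X² - 2*P²) = 3 - X² - 2*P²)
F = 7 (F = 1*7 = 7)
G(B) = 7 + B (G(B) = B + 7 = 7 + B)
((q(-6, -11) - 323) + G(6))/(-8) = (((3 - 1*(-11)² - 2*(-6)²) - 323) + (7 + 6))/(-8) = (((3 - 1*121 - 2*36) - 323) + 13)*(-⅛) = (((3 - 121 - 72) - 323) + 13)*(-⅛) = ((-190 - 323) + 13)*(-⅛) = (-513 + 13)*(-⅛) = -500*(-⅛) = 125/2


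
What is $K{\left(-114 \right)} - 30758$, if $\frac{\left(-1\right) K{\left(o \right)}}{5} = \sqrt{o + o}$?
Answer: $-30758 - 10 i \sqrt{57} \approx -30758.0 - 75.498 i$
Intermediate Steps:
$K{\left(o \right)} = - 5 \sqrt{2} \sqrt{o}$ ($K{\left(o \right)} = - 5 \sqrt{o + o} = - 5 \sqrt{2 o} = - 5 \sqrt{2} \sqrt{o}$)
$K{\left(-114 \right)} - 30758 = - 5 \sqrt{2} \sqrt{-114} - 30758 = - 5 \sqrt{2} i \sqrt{114} - 30758 = - 10 i \sqrt{57} - 30758 = -30758 - 10 i \sqrt{57}$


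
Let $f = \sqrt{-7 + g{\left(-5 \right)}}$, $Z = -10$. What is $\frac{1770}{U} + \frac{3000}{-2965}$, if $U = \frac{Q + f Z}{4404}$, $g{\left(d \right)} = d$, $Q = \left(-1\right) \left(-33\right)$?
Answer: $\frac{50846849040}{452459} + \frac{51967200 i \sqrt{3}}{763} \approx 1.1238 \cdot 10^{5} + 1.1797 \cdot 10^{5} i$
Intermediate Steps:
$Q = 33$
$f = 2 i \sqrt{3}$ ($f = \sqrt{-7 - 5} = \sqrt{-12} = 2 i \sqrt{3} \approx 3.4641 i$)
$U = \frac{11}{1468} - \frac{5 i \sqrt{3}}{1101}$ ($U = \frac{33 + 2 i \sqrt{3} \left(-10\right)}{4404} = \left(33 - 20 i \sqrt{3}\right) \frac{1}{4404} = \frac{11}{1468} - \frac{5 i \sqrt{3}}{1101} \approx 0.0074932 - 0.0078658 i$)
$\frac{1770}{U} + \frac{3000}{-2965} = \frac{1770}{\frac{11}{1468} - \frac{5 i \sqrt{3}}{1101}} + \frac{3000}{-2965} = \frac{1770}{\frac{11}{1468} - \frac{5 i \sqrt{3}}{1101}} + 3000 \left(- \frac{1}{2965}\right) = \frac{1770}{\frac{11}{1468} - \frac{5 i \sqrt{3}}{1101}} - \frac{600}{593} = - \frac{600}{593} + \frac{1770}{\frac{11}{1468} - \frac{5 i \sqrt{3}}{1101}}$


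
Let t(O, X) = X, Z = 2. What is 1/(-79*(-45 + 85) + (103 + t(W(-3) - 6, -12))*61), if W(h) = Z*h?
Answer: 1/2391 ≈ 0.00041824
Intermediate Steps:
W(h) = 2*h
1/(-79*(-45 + 85) + (103 + t(W(-3) - 6, -12))*61) = 1/(-79*(-45 + 85) + (103 - 12)*61) = 1/(-79*40 + 91*61) = 1/(-3160 + 5551) = 1/2391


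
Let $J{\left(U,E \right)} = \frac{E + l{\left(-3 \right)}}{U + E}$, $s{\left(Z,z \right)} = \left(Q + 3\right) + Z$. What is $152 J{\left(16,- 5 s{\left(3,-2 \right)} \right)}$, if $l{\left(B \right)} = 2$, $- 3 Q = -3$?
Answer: $264$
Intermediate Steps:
$Q = 1$ ($Q = \left(- \frac{1}{3}\right) \left(-3\right) = 1$)
$s{\left(Z,z \right)} = 4 + Z$ ($s{\left(Z,z \right)} = \left(1 + 3\right) + Z = 4 + Z$)
$J{\left(U,E \right)} = \frac{2 + E}{E + U}$ ($J{\left(U,E \right)} = \frac{E + 2}{U + E} = \frac{2 + E}{E + U}$)
$152 J{\left(16,- 5 s{\left(3,-2 \right)} \right)} = 152 \frac{2 - 5 \left(4 + 3\right)}{- 5 \left(4 + 3\right) + 16} = 152 \frac{2 - 35}{\left(-5\right) 7 + 16} = 152 \frac{2 - 35}{-35 + 16} = 152 \frac{1}{-19} \left(-33\right) = 152 \left(\left(- \frac{1}{19}\right) \left(-33\right)\right) = 152 \cdot \frac{33}{19} = 264$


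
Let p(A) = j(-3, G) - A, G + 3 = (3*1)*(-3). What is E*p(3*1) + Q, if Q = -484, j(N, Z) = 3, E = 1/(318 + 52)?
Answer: -484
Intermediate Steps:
G = -12 (G = -3 + (3*1)*(-3) = -3 + 3*(-3) = -3 - 9 = -12)
E = 1/370 ≈ 0.0027027
p(A) = 3 - A
E*p(3*1) + Q = (3 - 3)/370 - 484 = (1/370)*0 - 484 = 0 - 484 = -484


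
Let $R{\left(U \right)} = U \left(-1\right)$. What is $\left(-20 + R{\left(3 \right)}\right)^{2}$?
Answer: $529$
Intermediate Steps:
$R{\left(U \right)} = - U$
$\left(-20 + R{\left(3 \right)}\right)^{2} = \left(-20 - 3\right)^{2} = \left(-23\right)^{2} = 529$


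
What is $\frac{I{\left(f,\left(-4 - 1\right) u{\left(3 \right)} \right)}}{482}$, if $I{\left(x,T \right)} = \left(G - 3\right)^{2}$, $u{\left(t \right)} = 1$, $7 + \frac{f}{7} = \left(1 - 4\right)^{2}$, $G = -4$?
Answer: $\frac{49}{482} \approx 0.10166$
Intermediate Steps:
$f = 14$ ($f = -49 + 7 \left(1 - 4\right)^{2} = -49 + 7 \left(-3\right)^{2} = -49 + 7 \cdot 9 = -49 + 63 = 14$)
$I{\left(x,T \right)} = 49$ ($I{\left(x,T \right)} = \left(-4 - 3\right)^{2} = \left(-7\right)^{2} = 49$)
$\frac{I{\left(f,\left(-4 - 1\right) u{\left(3 \right)} \right)}}{482} = \frac{49}{482}$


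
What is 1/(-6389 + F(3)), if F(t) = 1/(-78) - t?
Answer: -78/498577 ≈ -0.00015645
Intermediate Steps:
F(t) = -1/78 - t
1/(-6389 + F(3)) = 1/(-6389 + (-1/78 - 1*3)) = 1/(-6389 + (-1/78 - 3)) = 1/(-6389 - 235/78) = 1/(-498577/78) = -78/498577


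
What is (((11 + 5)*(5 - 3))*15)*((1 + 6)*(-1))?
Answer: -3360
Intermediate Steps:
(((11 + 5)*(5 - 3))*15)*((1 + 6)*(-1)) = ((16*2)*15)*(7*(-1)) = (32*15)*(-7) = 480*(-7) = -3360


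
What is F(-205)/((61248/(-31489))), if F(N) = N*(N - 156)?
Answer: -2330343445/61248 ≈ -38048.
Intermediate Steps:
F(N) = N*(-156 + N)
F(-205)/((61248/(-31489))) = (-205*(-156 - 205))/((61248/(-31489))) = (-205*(-361))/((61248*(-1/31489))) = 74005/(-61248/31489) = 74005*(-31489/61248) = -2330343445/61248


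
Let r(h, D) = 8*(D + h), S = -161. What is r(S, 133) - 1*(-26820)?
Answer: 26596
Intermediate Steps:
r(h, D) = 8*D + 8*h
r(S, 133) - 1*(-26820) = (8*133 + 8*(-161)) - 1*(-26820) = (1064 - 1288) + 26820 = -224 + 26820 = 26596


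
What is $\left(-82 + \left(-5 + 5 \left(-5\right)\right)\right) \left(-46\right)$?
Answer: $5152$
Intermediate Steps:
$\left(-82 + \left(-5 + 5 \left(-5\right)\right)\right) \left(-46\right) = \left(-82 - 30\right) \left(-46\right) = \left(-112\right) \left(-46\right) = 5152$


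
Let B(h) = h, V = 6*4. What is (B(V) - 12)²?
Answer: 144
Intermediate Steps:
V = 24
(B(V) - 12)² = (24 - 12)² = 12² = 144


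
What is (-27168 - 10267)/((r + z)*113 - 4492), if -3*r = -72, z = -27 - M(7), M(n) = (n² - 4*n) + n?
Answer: 7487/1599 ≈ 4.6823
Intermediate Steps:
M(n) = n² - 3*n
z = -55 (z = -27 - 7*(-3 + 7) = -27 - 7*4 = -27 - 1*28 = -27 - 28 = -55)
r = 24 (r = -⅓*(-72) = 24)
(-27168 - 10267)/((r + z)*113 - 4492) = (-27168 - 10267)/((24 - 55)*113 - 4492) = -37435/(-31*113 - 4492) = -37435/(-3503 - 4492) = -37435/(-7995) = -37435*(-1/7995) = 7487/1599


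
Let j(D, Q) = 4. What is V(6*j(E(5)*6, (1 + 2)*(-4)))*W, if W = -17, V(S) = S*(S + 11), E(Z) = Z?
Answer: -14280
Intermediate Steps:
V(S) = S*(11 + S)
V(6*j(E(5)*6, (1 + 2)*(-4)))*W = ((6*4)*(11 + 6*4))*(-17) = (24*(11 + 24))*(-17) = (24*35)*(-17) = 840*(-17) = -14280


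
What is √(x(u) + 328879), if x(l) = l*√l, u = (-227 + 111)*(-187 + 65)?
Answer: √(328879 + 28304*√3538) ≈ 1418.6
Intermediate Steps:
u = 14152 (u = -116*(-122) = 14152)
x(l) = l^(3/2)
√(x(u) + 328879) = √(14152^(3/2) + 328879) = √(28304*√3538 + 328879) = √(328879 + 28304*√3538)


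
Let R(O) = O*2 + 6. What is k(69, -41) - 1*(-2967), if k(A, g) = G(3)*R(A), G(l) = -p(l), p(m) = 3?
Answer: 2535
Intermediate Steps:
G(l) = -3 (G(l) = -1*3 = -3)
R(O) = 6 + 2*O (R(O) = 2*O + 6 = 6 + 2*O)
k(A, g) = -18 - 6*A (k(A, g) = -3*(6 + 2*A) = -18 - 6*A)
k(69, -41) - 1*(-2967) = (-18 - 6*69) - 1*(-2967) = (-18 - 414) + 2967 = -432 + 2967 = 2535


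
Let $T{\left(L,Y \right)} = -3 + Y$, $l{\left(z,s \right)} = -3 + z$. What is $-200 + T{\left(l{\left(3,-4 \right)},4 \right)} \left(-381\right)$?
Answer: $-581$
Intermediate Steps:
$-200 + T{\left(l{\left(3,-4 \right)},4 \right)} \left(-381\right) = -200 + \left(-3 + 4\right) \left(-381\right) = -200 + 1 \left(-381\right) = -200 - 381 = -581$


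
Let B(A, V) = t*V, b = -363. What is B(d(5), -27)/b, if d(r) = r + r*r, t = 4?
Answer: 36/121 ≈ 0.29752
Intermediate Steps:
d(r) = r + r**2
B(A, V) = 4*V
B(d(5), -27)/b = (4*(-27))/(-363) = -108*(-1/363) = 36/121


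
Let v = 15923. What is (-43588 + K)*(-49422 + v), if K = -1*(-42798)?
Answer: 26464210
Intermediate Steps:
K = 42798
(-43588 + K)*(-49422 + v) = (-43588 + 42798)*(-49422 + 15923) = -790*(-33499) = 26464210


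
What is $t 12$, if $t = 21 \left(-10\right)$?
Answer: $-2520$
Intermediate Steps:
$t = -210$
$t 12 = \left(-210\right) 12 = -2520$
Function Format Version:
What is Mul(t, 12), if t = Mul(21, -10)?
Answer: -2520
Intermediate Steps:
t = -210
Mul(t, 12) = Mul(-210, 12) = -2520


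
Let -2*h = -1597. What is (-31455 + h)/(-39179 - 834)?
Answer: 61313/80026 ≈ 0.76616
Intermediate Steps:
h = 1597/2 (h = -1/2*(-1597) = 1597/2 ≈ 798.50)
(-31455 + h)/(-39179 - 834) = (-31455 + 1597/2)/(-39179 - 834) = -61313/2/(-40013) = -61313/2*(-1/40013) = 61313/80026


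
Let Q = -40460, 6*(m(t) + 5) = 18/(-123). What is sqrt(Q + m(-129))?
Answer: I*sqrt(68021706)/41 ≈ 201.16*I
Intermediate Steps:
m(t) = -206/41 (m(t) = -5 + (18/(-123))/6 = -5 + (18*(-1/123))/6 = -5 + (1/6)*(-6/41) = -5 - 1/41 = -206/41)
sqrt(Q + m(-129)) = sqrt(-40460 - 206/41) = sqrt(-1659066/41) = I*sqrt(68021706)/41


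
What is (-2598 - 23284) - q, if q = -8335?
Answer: -17547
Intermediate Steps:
(-2598 - 23284) - q = (-2598 - 23284) - 1*(-8335) = -25882 + 8335 = -17547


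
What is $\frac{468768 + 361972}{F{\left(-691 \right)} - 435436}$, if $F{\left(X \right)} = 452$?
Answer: $- \frac{207685}{108746} \approx -1.9098$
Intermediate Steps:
$\frac{468768 + 361972}{F{\left(-691 \right)} - 435436} = \frac{468768 + 361972}{452 - 435436} = \frac{830740}{-434984} = 830740 \left(- \frac{1}{434984}\right) = - \frac{207685}{108746}$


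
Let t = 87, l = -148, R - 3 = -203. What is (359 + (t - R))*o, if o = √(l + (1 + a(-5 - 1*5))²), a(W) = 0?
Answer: 4522*I*√3 ≈ 7832.3*I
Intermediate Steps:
R = -200 (R = 3 - 203 = -200)
o = 7*I*√3 (o = √(-148 + (1 + 0)²) = √(-148 + 1²) = √(-148 + 1) = √(-147) = 7*I*√3 ≈ 12.124*I)
(359 + (t - R))*o = (359 + (87 - 1*(-200)))*(7*I*√3) = (359 + (87 + 200))*(7*I*√3) = (359 + 287)*(7*I*√3) = 646*(7*I*√3) = 4522*I*√3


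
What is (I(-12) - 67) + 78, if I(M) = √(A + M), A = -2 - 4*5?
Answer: 11 + I*√34 ≈ 11.0 + 5.831*I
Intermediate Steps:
A = -22 (A = -2 - 20 = -22)
I(M) = √(-22 + M)
(I(-12) - 67) + 78 = (√(-22 - 12) - 67) + 78 = (√(-34) - 67) + 78 = (I*√34 - 67) + 78 = (-67 + I*√34) + 78 = 11 + I*√34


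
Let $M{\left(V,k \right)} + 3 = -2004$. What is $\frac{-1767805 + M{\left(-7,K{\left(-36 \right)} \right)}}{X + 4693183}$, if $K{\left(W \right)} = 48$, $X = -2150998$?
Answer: $- \frac{1769812}{2542185} \approx -0.69618$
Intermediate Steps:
$M{\left(V,k \right)} = -2007$ ($M{\left(V,k \right)} = -3 - 2004 = -2007$)
$\frac{-1767805 + M{\left(-7,K{\left(-36 \right)} \right)}}{X + 4693183} = \frac{-1767805 - 2007}{-2150998 + 4693183} = - \frac{1769812}{2542185}$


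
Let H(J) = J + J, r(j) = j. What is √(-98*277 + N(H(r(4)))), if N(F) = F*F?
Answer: I*√27082 ≈ 164.57*I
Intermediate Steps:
H(J) = 2*J
N(F) = F²
√(-98*277 + N(H(r(4)))) = √(-98*277 + (2*4)²) = √(-27146 + 8²) = √(-27146 + 64) = √(-27082) = I*√27082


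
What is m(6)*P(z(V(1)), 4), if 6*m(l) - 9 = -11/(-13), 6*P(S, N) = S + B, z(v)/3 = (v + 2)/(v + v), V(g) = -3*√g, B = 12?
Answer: 400/117 ≈ 3.4188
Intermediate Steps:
z(v) = 3*(2 + v)/(2*v) (z(v) = 3*((v + 2)/(v + v)) = 3*((2 + v)/((2*v))) = 3*((2 + v)*(1/(2*v))) = 3*((2 + v)/(2*v)) = 3*(2 + v)/(2*v))
P(S, N) = 2 + S/6 (P(S, N) = (S + 12)/6 = (12 + S)/6 = 2 + S/6)
m(l) = 64/39 (m(l) = 3/2 + (-11/(-13))/6 = 3/2 + (-11*(-1)/13)/6 = 3/2 + (-1*(-11/13))/6 = 3/2 + (⅙)*(11/13) = 3/2 + 11/78 = 64/39)
m(6)*P(z(V(1)), 4) = 64*(2 + (3/2 + 3/((-3*√1)))/6)/39 = 64*(2 + (3/2 + 3/((-3*1)))/6)/39 = 64*(2 + (3/2 + 3/(-3))/6)/39 = 64*(2 + (3/2 + 3*(-⅓))/6)/39 = 64*(2 + (3/2 - 1)/6)/39 = 64*(2 + (⅙)*(½))/39 = 64*(2 + 1/12)/39 = (64/39)*(25/12) = 400/117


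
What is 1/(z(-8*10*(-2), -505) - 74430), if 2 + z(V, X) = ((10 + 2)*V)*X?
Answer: -1/1044032 ≈ -9.5783e-7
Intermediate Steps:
z(V, X) = -2 + 12*V*X (z(V, X) = -2 + ((10 + 2)*V)*X = -2 + (12*V)*X = -2 + 12*V*X)
1/(z(-8*10*(-2), -505) - 74430) = 1/((-2 + 12*(-8*10*(-2))*(-505)) - 74430) = 1/((-2 + 12*(-80*(-2))*(-505)) - 74430) = 1/((-2 + 12*160*(-505)) - 74430) = 1/((-2 - 969600) - 74430) = 1/(-969602 - 74430) = 1/(-1044032) = -1/1044032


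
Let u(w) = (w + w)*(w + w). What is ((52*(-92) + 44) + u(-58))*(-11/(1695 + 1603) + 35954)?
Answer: 516755432598/1649 ≈ 3.1338e+8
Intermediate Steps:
u(w) = 4*w² (u(w) = (2*w)*(2*w) = 4*w²)
((52*(-92) + 44) + u(-58))*(-11/(1695 + 1603) + 35954) = ((52*(-92) + 44) + 4*(-58)²)*(-11/(1695 + 1603) + 35954) = ((-4784 + 44) + 4*3364)*(-11/3298 + 35954) = (-4740 + 13456)*(-11*1/3298 + 35954) = 8716*(-11/3298 + 35954) = 8716*(118576281/3298) = 516755432598/1649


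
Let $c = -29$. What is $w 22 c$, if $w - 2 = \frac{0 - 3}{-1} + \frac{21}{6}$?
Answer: $-5423$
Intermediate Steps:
$w = \frac{17}{2}$ ($w = 2 + \left(\frac{0 - 3}{-1} + \frac{21}{6}\right) = 2 + \left(\left(0 - 3\right) \left(-1\right) + 21 \cdot \frac{1}{6}\right) = 2 + \left(\left(-3\right) \left(-1\right) + \frac{7}{2}\right) = 2 + \left(3 + \frac{7}{2}\right) = 2 + \frac{13}{2} = \frac{17}{2} \approx 8.5$)
$w 22 c = \frac{17}{2} \cdot 22 \left(-29\right) = 187 \left(-29\right) = -5423$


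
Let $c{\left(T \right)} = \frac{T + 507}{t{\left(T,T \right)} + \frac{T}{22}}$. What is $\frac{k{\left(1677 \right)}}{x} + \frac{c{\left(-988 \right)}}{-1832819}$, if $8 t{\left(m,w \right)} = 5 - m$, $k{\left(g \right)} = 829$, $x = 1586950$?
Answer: $\frac{10658958275021}{20275795613100550} \approx 0.0005257$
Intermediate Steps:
$t{\left(m,w \right)} = \frac{5}{8} - \frac{m}{8}$ ($t{\left(m,w \right)} = \frac{5 - m}{8} = \frac{5}{8} - \frac{m}{8}$)
$c{\left(T \right)} = \frac{507 + T}{\frac{5}{8} - \frac{7 T}{88}}$ ($c{\left(T \right)} = \frac{T + 507}{\left(\frac{5}{8} - \frac{T}{8}\right) + \frac{T}{22}} = \frac{507 + T}{\left(\frac{5}{8} - \frac{T}{8}\right) + T \frac{1}{22}} = \frac{507 + T}{\left(\frac{5}{8} - \frac{T}{8}\right) + \frac{T}{22}} = \frac{507 + T}{\frac{5}{8} - \frac{7 T}{88}}$)
$\frac{k{\left(1677 \right)}}{x} + \frac{c{\left(-988 \right)}}{-1832819} = \frac{829}{1586950} + \frac{88 \frac{1}{55 - -6916} \left(507 - 988\right)}{-1832819} = 829 \cdot \frac{1}{1586950} + 88 \frac{1}{55 + 6916} \left(-481\right) \left(- \frac{1}{1832819}\right) = \frac{829}{1586950} + 88 \cdot \frac{1}{6971} \left(-481\right) \left(- \frac{1}{1832819}\right) = \frac{829}{1586950} - - \frac{42328}{12776581249} = \frac{829}{1586950} + \frac{42328}{12776581249} = \frac{10658958275021}{20275795613100550}$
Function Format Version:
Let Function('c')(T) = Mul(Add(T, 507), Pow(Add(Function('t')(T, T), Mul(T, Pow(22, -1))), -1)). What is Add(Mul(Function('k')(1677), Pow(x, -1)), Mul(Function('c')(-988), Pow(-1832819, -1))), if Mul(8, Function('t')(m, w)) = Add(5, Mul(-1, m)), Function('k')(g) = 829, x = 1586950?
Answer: Rational(10658958275021, 20275795613100550) ≈ 0.00052570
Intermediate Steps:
Function('t')(m, w) = Add(Rational(5, 8), Mul(Rational(-1, 8), m)) (Function('t')(m, w) = Mul(Rational(1, 8), Add(5, Mul(-1, m))) = Add(Rational(5, 8), Mul(Rational(-1, 8), m)))
Function('c')(T) = Mul(Pow(Add(Rational(5, 8), Mul(Rational(-7, 88), T)), -1), Add(507, T)) (Function('c')(T) = Mul(Add(T, 507), Pow(Add(Add(Rational(5, 8), Mul(Rational(-1, 8), T)), Mul(T, Pow(22, -1))), -1)) = Mul(Add(507, T), Pow(Add(Add(Rational(5, 8), Mul(Rational(-1, 8), T)), Mul(T, Rational(1, 22))), -1)) = Mul(Add(507, T), Pow(Add(Add(Rational(5, 8), Mul(Rational(-1, 8), T)), Mul(Rational(1, 22), T)), -1)) = Mul(Add(507, T), Pow(Add(Rational(5, 8), Mul(Rational(-7, 88), T)), -1)) = Mul(Pow(Add(Rational(5, 8), Mul(Rational(-7, 88), T)), -1), Add(507, T)))
Add(Mul(Function('k')(1677), Pow(x, -1)), Mul(Function('c')(-988), Pow(-1832819, -1))) = Add(Mul(829, Pow(1586950, -1)), Mul(Mul(88, Pow(Add(55, Mul(-7, -988)), -1), Add(507, -988)), Pow(-1832819, -1))) = Add(Mul(829, Rational(1, 1586950)), Mul(Mul(88, Pow(Add(55, 6916), -1), -481), Rational(-1, 1832819))) = Add(Rational(829, 1586950), Mul(Mul(88, Pow(6971, -1), -481), Rational(-1, 1832819))) = Add(Rational(829, 1586950), Mul(Mul(88, Rational(1, 6971), -481), Rational(-1, 1832819))) = Add(Rational(829, 1586950), Mul(Rational(-42328, 6971), Rational(-1, 1832819))) = Add(Rational(829, 1586950), Rational(42328, 12776581249)) = Rational(10658958275021, 20275795613100550)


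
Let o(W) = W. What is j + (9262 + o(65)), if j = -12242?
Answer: -2915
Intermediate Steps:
j + (9262 + o(65)) = -12242 + (9262 + 65) = -12242 + 9327 = -2915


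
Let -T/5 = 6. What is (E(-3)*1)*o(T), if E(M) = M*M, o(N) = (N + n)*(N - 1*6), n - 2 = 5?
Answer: 7452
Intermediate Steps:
n = 7 (n = 2 + 5 = 7)
T = -30 (T = -5*6 = -30)
o(N) = (-6 + N)*(7 + N) (o(N) = (N + 7)*(N - 1*6) = (7 + N)*(N - 6) = (7 + N)*(-6 + N) = (-6 + N)*(7 + N))
E(M) = M²
(E(-3)*1)*o(T) = ((-3)²*1)*(-42 - 30 + (-30)²) = (9*1)*(-42 - 30 + 900) = 9*828 = 7452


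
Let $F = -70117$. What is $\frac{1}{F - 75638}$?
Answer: $- \frac{1}{145755} \approx -6.8608 \cdot 10^{-6}$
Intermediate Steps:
$\frac{1}{F - 75638} = \frac{1}{-70117 - 75638} = \frac{1}{-145755} = - \frac{1}{145755}$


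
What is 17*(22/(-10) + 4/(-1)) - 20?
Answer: -627/5 ≈ -125.40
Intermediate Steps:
17*(22/(-10) + 4/(-1)) - 20 = 17*(22*(-⅒) + 4*(-1)) - 20 = 17*(-11/5 - 4) - 20 = 17*(-31/5) - 20 = -527/5 - 20 = -627/5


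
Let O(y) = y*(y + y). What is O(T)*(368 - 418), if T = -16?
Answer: -25600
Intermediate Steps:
O(y) = 2*y² (O(y) = y*(2*y) = 2*y²)
O(T)*(368 - 418) = (2*(-16)²)*(368 - 418) = (2*256)*(-50) = 512*(-50) = -25600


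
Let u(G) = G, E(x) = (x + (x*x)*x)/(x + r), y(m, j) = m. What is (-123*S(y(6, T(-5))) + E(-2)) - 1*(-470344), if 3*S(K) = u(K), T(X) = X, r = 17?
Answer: 1410292/3 ≈ 4.7010e+5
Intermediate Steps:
E(x) = (x + x**3)/(17 + x) (E(x) = (x + (x*x)*x)/(x + 17) = (x + x**2*x)/(17 + x) = (x + x**3)/(17 + x))
S(K) = K/3
(-123*S(y(6, T(-5))) + E(-2)) - 1*(-470344) = (-41*6 + (-2 + (-2)**3)/(17 - 2)) - 1*(-470344) = (-123*2 + (-2 - 8)/15) + 470344 = (-246 + (1/15)*(-10)) + 470344 = (-246 - 2/3) + 470344 = -740/3 + 470344 = 1410292/3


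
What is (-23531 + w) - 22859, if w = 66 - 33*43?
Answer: -47743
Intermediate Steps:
w = -1353 (w = 66 - 1419 = -1353)
(-23531 + w) - 22859 = (-23531 - 1353) - 22859 = -24884 - 22859 = -47743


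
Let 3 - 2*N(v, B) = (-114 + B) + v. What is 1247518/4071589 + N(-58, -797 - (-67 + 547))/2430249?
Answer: 1011578448532/3298325031887 ≈ 0.30669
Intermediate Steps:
N(v, B) = 117/2 - B/2 - v/2 (N(v, B) = 3/2 - ((-114 + B) + v)/2 = 3/2 - (-114 + B + v)/2 = 3/2 + (57 - B/2 - v/2) = 117/2 - B/2 - v/2)
1247518/4071589 + N(-58, -797 - (-67 + 547))/2430249 = 1247518/4071589 + (117/2 - (-797 - (-67 + 547))/2 - ½*(-58))/2430249 = 1247518*(1/4071589) + (117/2 - (-797 - 1*480)/2 + 29)*(1/2430249) = 1247518/4071589 + (117/2 - (-797 - 480)/2 + 29)*(1/2430249) = 1247518/4071589 + (117/2 - ½*(-1277) + 29)*(1/2430249) = 1247518/4071589 + (117/2 + 1277/2 + 29)*(1/2430249) = 1247518/4071589 + 726*(1/2430249) = 1247518/4071589 + 242/810083 = 1011578448532/3298325031887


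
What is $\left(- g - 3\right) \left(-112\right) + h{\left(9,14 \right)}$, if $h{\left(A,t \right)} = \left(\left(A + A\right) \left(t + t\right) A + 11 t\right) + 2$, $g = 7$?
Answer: $5812$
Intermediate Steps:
$h{\left(A,t \right)} = 2 + 11 t + 4 t A^{2}$ ($h{\left(A,t \right)} = \left(2 A 2 t A + 11 t\right) + 2 = \left(4 A t A + 11 t\right) + 2 = \left(4 t A^{2} + 11 t\right) + 2 = \left(11 t + 4 t A^{2}\right) + 2 = 2 + 11 t + 4 t A^{2}$)
$\left(- g - 3\right) \left(-112\right) + h{\left(9,14 \right)} = \left(\left(-1\right) 7 - 3\right) \left(-112\right) + \left(2 + 11 \cdot 14 + 4 \cdot 14 \cdot 9^{2}\right) = \left(-7 - 3\right) \left(-112\right) + \left(2 + 154 + 4 \cdot 14 \cdot 81\right) = \left(-10\right) \left(-112\right) + \left(2 + 154 + 4536\right) = 1120 + 4692 = 5812$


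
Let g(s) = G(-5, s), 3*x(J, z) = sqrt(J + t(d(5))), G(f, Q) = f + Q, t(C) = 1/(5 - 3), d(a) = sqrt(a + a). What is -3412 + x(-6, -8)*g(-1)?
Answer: -3412 - I*sqrt(22) ≈ -3412.0 - 4.6904*I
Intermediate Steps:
d(a) = sqrt(2)*sqrt(a) (d(a) = sqrt(2*a) = sqrt(2)*sqrt(a))
t(C) = 1/2
G(f, Q) = Q + f
x(J, z) = sqrt(1/2 + J)/3 (x(J, z) = sqrt(J + 1/2)/3 = sqrt(1/2 + J)/3)
g(s) = -5 + s (g(s) = s - 5 = -5 + s)
-3412 + x(-6, -8)*g(-1) = -3412 + (sqrt(2 + 4*(-6))/6)*(-5 - 1) = -3412 + (sqrt(2 - 24)/6)*(-6) = -3412 + (sqrt(-22)/6)*(-6) = -3412 + ((I*sqrt(22))/6)*(-6) = -3412 + (I*sqrt(22)/6)*(-6) = -3412 - I*sqrt(22)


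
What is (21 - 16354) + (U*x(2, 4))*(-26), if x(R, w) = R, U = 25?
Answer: -17633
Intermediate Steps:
(21 - 16354) + (U*x(2, 4))*(-26) = (21 - 16354) + (25*2)*(-26) = -16333 + 50*(-26) = -16333 - 1300 = -17633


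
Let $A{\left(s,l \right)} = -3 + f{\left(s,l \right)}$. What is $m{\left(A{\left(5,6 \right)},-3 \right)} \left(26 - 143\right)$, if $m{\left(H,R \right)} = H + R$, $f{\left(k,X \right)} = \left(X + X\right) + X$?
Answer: $-1404$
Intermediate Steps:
$f{\left(k,X \right)} = 3 X$ ($f{\left(k,X \right)} = 2 X + X = 3 X$)
$A{\left(s,l \right)} = -3 + 3 l$
$m{\left(A{\left(5,6 \right)},-3 \right)} \left(26 - 143\right) = \left(\left(-3 + 3 \cdot 6\right) - 3\right) \left(26 - 143\right) = \left(\left(-3 + 18\right) - 3\right) \left(-117\right) = \left(15 - 3\right) \left(-117\right) = 12 \left(-117\right) = -1404$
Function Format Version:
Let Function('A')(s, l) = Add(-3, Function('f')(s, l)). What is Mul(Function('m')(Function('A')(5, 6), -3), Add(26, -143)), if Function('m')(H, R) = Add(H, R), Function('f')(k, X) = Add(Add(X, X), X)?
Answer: -1404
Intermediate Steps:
Function('f')(k, X) = Mul(3, X) (Function('f')(k, X) = Add(Mul(2, X), X) = Mul(3, X))
Function('A')(s, l) = Add(-3, Mul(3, l))
Mul(Function('m')(Function('A')(5, 6), -3), Add(26, -143)) = Mul(Add(Add(-3, Mul(3, 6)), -3), Add(26, -143)) = Mul(Add(Add(-3, 18), -3), -117) = Mul(Add(15, -3), -117) = Mul(12, -117) = -1404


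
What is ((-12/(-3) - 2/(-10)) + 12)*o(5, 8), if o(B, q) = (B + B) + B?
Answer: 243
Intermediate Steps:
o(B, q) = 3*B (o(B, q) = 2*B + B = 3*B)
((-12/(-3) - 2/(-10)) + 12)*o(5, 8) = ((-12/(-3) - 2/(-10)) + 12)*(3*5) = ((-12*(-⅓) - 2*(-⅒)) + 12)*15 = ((4 + ⅕) + 12)*15 = (21/5 + 12)*15 = (81/5)*15 = 243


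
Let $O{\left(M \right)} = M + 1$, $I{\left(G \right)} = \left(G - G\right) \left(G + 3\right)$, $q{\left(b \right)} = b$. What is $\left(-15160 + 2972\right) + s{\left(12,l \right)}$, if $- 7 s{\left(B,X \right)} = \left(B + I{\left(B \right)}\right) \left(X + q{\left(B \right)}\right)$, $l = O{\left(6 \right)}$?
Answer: $- \frac{85544}{7} \approx -12221.0$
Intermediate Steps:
$I{\left(G \right)} = 0$ ($I{\left(G \right)} = 0 \left(3 + G\right) = 0$)
$O{\left(M \right)} = 1 + M$
$l = 7$ ($l = 1 + 6 = 7$)
$s{\left(B,X \right)} = - \frac{B \left(B + X\right)}{7}$ ($s{\left(B,X \right)} = - \frac{\left(B + 0\right) \left(X + B\right)}{7} = - \frac{B \left(B + X\right)}{7}$)
$\left(-15160 + 2972\right) + s{\left(12,l \right)} = \left(-15160 + 2972\right) + \frac{1}{7} \cdot 12 \left(\left(-1\right) 12 - 7\right) = -12188 + \frac{1}{7} \cdot 12 \left(-12 - 7\right) = -12188 + \frac{1}{7} \cdot 12 \left(-19\right) = -12188 - \frac{228}{7} = - \frac{85544}{7}$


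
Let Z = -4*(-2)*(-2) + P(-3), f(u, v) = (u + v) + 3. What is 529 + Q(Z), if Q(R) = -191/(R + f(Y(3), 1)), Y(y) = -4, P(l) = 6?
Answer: 5481/10 ≈ 548.10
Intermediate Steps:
f(u, v) = 3 + u + v
Z = -10 (Z = -4*(-2)*(-2) + 6 = 8*(-2) + 6 = -16 + 6 = -10)
Q(R) = -191/R (Q(R) = -191/(R + (3 - 4 + 1)) = -191/(R + 0) = -191/R)
529 + Q(Z) = 529 - 191/(-10) = 529 - 191*(-⅒) = 529 + 191/10 = 5481/10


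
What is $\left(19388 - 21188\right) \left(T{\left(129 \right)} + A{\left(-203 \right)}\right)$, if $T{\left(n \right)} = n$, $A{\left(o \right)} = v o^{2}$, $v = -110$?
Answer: $8159149800$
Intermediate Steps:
$A{\left(o \right)} = - 110 o^{2}$
$\left(19388 - 21188\right) \left(T{\left(129 \right)} + A{\left(-203 \right)}\right) = \left(19388 - 21188\right) \left(129 - 110 \left(-203\right)^{2}\right) = - 1800 \left(129 - 4532990\right) = \left(-1800\right) \left(-4532861\right) = 8159149800$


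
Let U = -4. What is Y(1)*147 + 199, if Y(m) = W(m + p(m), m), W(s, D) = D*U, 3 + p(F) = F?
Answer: -389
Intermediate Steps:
p(F) = -3 + F
W(s, D) = -4*D (W(s, D) = D*(-4) = -4*D)
Y(m) = -4*m
Y(1)*147 + 199 = -4*1*147 + 199 = -4*147 + 199 = -588 + 199 = -389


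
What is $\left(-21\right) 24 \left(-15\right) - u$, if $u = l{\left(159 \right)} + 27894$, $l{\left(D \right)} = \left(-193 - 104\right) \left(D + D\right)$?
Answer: $74112$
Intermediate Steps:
$l{\left(D \right)} = - 594 D$ ($l{\left(D \right)} = - 297 \cdot 2 D = - 594 D$)
$u = -66552$ ($u = \left(-594\right) 159 + 27894 = -94446 + 27894 = -66552$)
$\left(-21\right) 24 \left(-15\right) - u = \left(-21\right) 24 \left(-15\right) - -66552 = \left(-504\right) \left(-15\right) + 66552 = 7560 + 66552 = 74112$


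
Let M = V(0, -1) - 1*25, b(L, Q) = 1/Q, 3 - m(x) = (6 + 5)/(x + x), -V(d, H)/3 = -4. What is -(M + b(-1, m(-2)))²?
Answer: -87025/529 ≈ -164.51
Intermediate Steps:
V(d, H) = 12 (V(d, H) = -3*(-4) = 12)
m(x) = 3 - 11/(2*x) (m(x) = 3 - (6 + 5)/(x + x) = 3 - 11/(2*x))
M = -13 (M = 12 - 1*25 = 12 - 25 = -13)
-(M + b(-1, m(-2)))² = -(-13 + 1/(3 - 11/2/(-2)))² = -(-13 + 1/(3 - 11/2*(-½)))² = -(-13 + 1/(3 + 11/4))² = -(-13 + 1/(23/4))² = -(-13 + 4/23)² = -(-295/23)² = -1*87025/529 = -87025/529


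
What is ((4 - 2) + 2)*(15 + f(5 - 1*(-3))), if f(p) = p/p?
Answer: 64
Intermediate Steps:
f(p) = 1
((4 - 2) + 2)*(15 + f(5 - 1*(-3))) = ((4 - 2) + 2)*(15 + 1) = (2 + 2)*16 = 4*16 = 64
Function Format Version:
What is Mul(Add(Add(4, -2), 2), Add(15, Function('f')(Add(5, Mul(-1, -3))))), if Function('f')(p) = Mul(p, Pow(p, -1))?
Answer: 64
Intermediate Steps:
Function('f')(p) = 1
Mul(Add(Add(4, -2), 2), Add(15, Function('f')(Add(5, Mul(-1, -3))))) = Mul(Add(Add(4, -2), 2), Add(15, 1)) = Mul(Add(2, 2), 16) = Mul(4, 16) = 64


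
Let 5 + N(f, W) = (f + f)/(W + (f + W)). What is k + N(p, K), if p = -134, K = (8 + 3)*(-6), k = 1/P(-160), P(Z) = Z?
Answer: -85093/21280 ≈ -3.9987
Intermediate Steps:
k = -1/160 (k = 1/(-160) = -1/160 ≈ -0.0062500)
K = -66 (K = 11*(-6) = -66)
N(f, W) = -5 + 2*f/(f + 2*W) (N(f, W) = -5 + (f + f)/(W + (f + W)) = -5 + (2*f)/(W + (W + f)) = -5 + (2*f)/(f + 2*W) = -5 + 2*f/(f + 2*W))
k + N(p, K) = -1/160 + (-10*(-66) - 3*(-134))/(-134 + 2*(-66)) = -1/160 + (660 + 402)/(-134 - 132) = -1/160 + 1062/(-266) = -1/160 - 1/266*1062 = -1/160 - 531/133 = -85093/21280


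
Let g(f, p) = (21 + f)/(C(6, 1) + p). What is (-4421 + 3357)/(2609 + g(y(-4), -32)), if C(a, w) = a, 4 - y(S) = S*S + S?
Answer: -2128/5217 ≈ -0.40790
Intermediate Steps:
y(S) = 4 - S - S² (y(S) = 4 - (S*S + S) = 4 - (S² + S) = 4 - (S + S²) = 4 + (-S - S²) = 4 - S - S²)
g(f, p) = (21 + f)/(6 + p)
(-4421 + 3357)/(2609 + g(y(-4), -32)) = (-4421 + 3357)/(2609 + (21 + (4 - 1*(-4) - 1*(-4)²))/(6 - 32)) = -1064/(2609 + (21 + (4 + 4 - 1*16))/(-26)) = -1064/(2609 - (21 + (4 + 4 - 16))/26) = -1064/(2609 - (21 - 8)/26) = -1064/(2609 - 1/26*13) = -1064/(2609 - ½) = -1064/5217/2 = -1064*2/5217 = -2128/5217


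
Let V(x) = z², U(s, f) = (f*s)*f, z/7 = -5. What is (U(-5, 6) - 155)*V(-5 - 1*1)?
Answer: -410375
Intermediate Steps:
z = -35 (z = 7*(-5) = -35)
U(s, f) = s*f²
V(x) = 1225 (V(x) = (-35)² = 1225)
(U(-5, 6) - 155)*V(-5 - 1*1) = (-5*6² - 155)*1225 = (-5*36 - 155)*1225 = (-180 - 155)*1225 = -335*1225 = -410375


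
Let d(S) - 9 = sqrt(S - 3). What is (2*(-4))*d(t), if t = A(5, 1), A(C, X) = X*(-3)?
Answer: -72 - 8*I*sqrt(6) ≈ -72.0 - 19.596*I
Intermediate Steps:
A(C, X) = -3*X
t = -3 (t = -3*1 = -3)
d(S) = 9 + sqrt(-3 + S) (d(S) = 9 + sqrt(S - 3) = 9 + sqrt(-3 + S))
(2*(-4))*d(t) = (2*(-4))*(9 + sqrt(-3 - 3)) = -8*(9 + sqrt(-6)) = -8*(9 + I*sqrt(6)) = -72 - 8*I*sqrt(6)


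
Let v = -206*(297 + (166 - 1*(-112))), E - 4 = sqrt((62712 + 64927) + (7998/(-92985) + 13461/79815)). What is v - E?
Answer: -118454 - 2*sqrt(867947550999627042035)/164924395 ≈ -1.1881e+5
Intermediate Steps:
E = 4 + 2*sqrt(867947550999627042035)/164924395 (E = 4 + sqrt((62712 + 64927) + (7998/(-92985) + 13461/79815)) = 4 + sqrt(127639 + (7998*(-1/92985) + 13461*(1/79815))) = 4 + sqrt(127639 + (-2666/30995 + 4487/26605)) = 4 + sqrt(127639 + 13629127/164924395) = 4 + sqrt(21050798482532/164924395) = 4 + 2*sqrt(867947550999627042035)/164924395 ≈ 361.27)
v = -118450 (v = -206*(297 + (166 + 112)) = -206*(297 + 278) = -206*575 = -118450)
v - E = -118450 - (4 + 2*sqrt(867947550999627042035)/164924395) = -118450 + (-4 - 2*sqrt(867947550999627042035)/164924395) = -118454 - 2*sqrt(867947550999627042035)/164924395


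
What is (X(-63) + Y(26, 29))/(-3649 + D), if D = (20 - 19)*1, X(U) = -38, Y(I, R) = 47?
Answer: -3/1216 ≈ -0.0024671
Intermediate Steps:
D = 1 (D = 1*1 = 1)
(X(-63) + Y(26, 29))/(-3649 + D) = (-38 + 47)/(-3649 + 1) = 9/(-3648) = 9*(-1/3648) = -3/1216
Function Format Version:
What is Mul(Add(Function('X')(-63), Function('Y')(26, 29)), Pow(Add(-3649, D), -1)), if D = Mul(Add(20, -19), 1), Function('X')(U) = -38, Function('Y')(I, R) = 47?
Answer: Rational(-3, 1216) ≈ -0.0024671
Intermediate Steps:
D = 1 (D = Mul(1, 1) = 1)
Mul(Add(Function('X')(-63), Function('Y')(26, 29)), Pow(Add(-3649, D), -1)) = Mul(Add(-38, 47), Pow(Add(-3649, 1), -1)) = Mul(9, Pow(-3648, -1)) = Mul(9, Rational(-1, 3648)) = Rational(-3, 1216)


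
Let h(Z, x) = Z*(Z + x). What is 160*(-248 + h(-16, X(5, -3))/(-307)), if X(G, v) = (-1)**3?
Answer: -12225280/307 ≈ -39822.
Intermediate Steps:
X(G, v) = -1
160*(-248 + h(-16, X(5, -3))/(-307)) = 160*(-248 - 16*(-16 - 1)/(-307)) = 160*(-248 - 16*(-17)*(-1/307)) = 160*(-248 + 272*(-1/307)) = 160*(-248 - 272/307) = 160*(-76408/307) = -12225280/307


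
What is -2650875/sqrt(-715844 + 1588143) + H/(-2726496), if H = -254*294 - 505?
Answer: 75181/2726496 - 2650875*sqrt(872299)/872299 ≈ -2838.3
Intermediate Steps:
H = -75181 (H = -74676 - 505 = -75181)
-2650875/sqrt(-715844 + 1588143) + H/(-2726496) = -2650875/sqrt(-715844 + 1588143) - 75181/(-2726496) = -2650875*sqrt(872299)/872299 - 75181*(-1/2726496) = -2650875*sqrt(872299)/872299 + 75181/2726496 = 75181/2726496 - 2650875*sqrt(872299)/872299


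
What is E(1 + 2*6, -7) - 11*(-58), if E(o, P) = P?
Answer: 631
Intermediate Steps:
E(1 + 2*6, -7) - 11*(-58) = -7 - 11*(-58) = -7 + 638 = 631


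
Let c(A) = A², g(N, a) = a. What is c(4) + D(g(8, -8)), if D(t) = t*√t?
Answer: 16 - 16*I*√2 ≈ 16.0 - 22.627*I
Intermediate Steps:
D(t) = t^(3/2)
c(4) + D(g(8, -8)) = 4² + (-8)^(3/2) = 16 - 16*I*√2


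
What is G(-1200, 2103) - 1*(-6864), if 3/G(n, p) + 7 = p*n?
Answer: 17322038445/2523607 ≈ 6864.0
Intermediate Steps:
G(n, p) = 3/(-7 + n*p) (G(n, p) = 3/(-7 + p*n) = 3/(-7 + n*p))
G(-1200, 2103) - 1*(-6864) = 3/(-7 - 1200*2103) - 1*(-6864) = 3/(-7 - 2523600) + 6864 = 3/(-2523607) + 6864 = 3*(-1/2523607) + 6864 = -3/2523607 + 6864 = 17322038445/2523607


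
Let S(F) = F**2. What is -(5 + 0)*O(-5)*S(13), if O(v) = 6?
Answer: -5070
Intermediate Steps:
-(5 + 0)*O(-5)*S(13) = -(5 + 0)*6*13**2 = -5*6*169 = -30*169 = -1*5070 = -5070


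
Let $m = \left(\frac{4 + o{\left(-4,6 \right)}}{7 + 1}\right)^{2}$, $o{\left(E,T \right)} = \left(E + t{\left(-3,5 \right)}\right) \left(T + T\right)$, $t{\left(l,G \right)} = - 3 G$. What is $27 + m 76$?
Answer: $59611$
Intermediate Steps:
$o{\left(E,T \right)} = 2 T \left(-15 + E\right)$ ($o{\left(E,T \right)} = \left(E - 15\right) \left(T + T\right) = \left(E - 15\right) 2 T = \left(-15 + E\right) 2 T = 2 T \left(-15 + E\right)$)
$m = 784$ ($m = \left(\frac{4 + 2 \cdot 6 \left(-15 - 4\right)}{7 + 1}\right)^{2} = \left(\frac{4 + 2 \cdot 6 \left(-19\right)}{8}\right)^{2} = \left(\left(4 - 228\right) \frac{1}{8}\right)^{2} = \left(\left(-224\right) \frac{1}{8}\right)^{2} = \left(-28\right)^{2} = 784$)
$27 + m 76 = 27 + 784 \cdot 76 = 27 + 59584 = 59611$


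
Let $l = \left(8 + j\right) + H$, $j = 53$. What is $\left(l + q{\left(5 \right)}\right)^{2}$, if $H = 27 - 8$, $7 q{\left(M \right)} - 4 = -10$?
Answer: $\frac{306916}{49} \approx 6263.6$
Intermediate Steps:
$q{\left(M \right)} = - \frac{6}{7}$ ($q{\left(M \right)} = \frac{4}{7} + \frac{1}{7} \left(-10\right) = \frac{4}{7} - \frac{10}{7} = - \frac{6}{7}$)
$H = 19$ ($H = 27 - 8 = 19$)
$l = 80$ ($l = \left(8 + 53\right) + 19 = 61 + 19 = 80$)
$\left(l + q{\left(5 \right)}\right)^{2} = \left(80 - \frac{6}{7}\right)^{2} = \left(\frac{554}{7}\right)^{2} = \frac{306916}{49}$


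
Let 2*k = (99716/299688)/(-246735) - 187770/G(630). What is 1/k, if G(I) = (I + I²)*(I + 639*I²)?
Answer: -23009545879934351283/15536105260853 ≈ -1.4810e+6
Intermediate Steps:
k = -15536105260853/23009545879934351283 (k = ((99716/299688)/(-246735) - 187770*1/(396900*(1 + 639*630² + 640*630)))/2 = ((99716*(1/299688))*(-1/246735) - 187770*1/(396900*(1 + 639*396900 + 403200)))/2 = ((24929/74922)*(-1/246735) - 187770*1/(396900*(1 + 253619100 + 403200)))/2 = (-24929/18485879670 - 187770/(396900*254022301))/2 = (-24929/18485879670 - 187770/100821451266900)/2 = (-24929/18485879670 - 187770*1/100821451266900)/2 = (-24929/18485879670 - 6259/3360715042230)/2 = (½)*(-31072210521706/23009545879934351283) = -15536105260853/23009545879934351283 ≈ -6.7520e-7)
1/k = 1/(-15536105260853/23009545879934351283) = -23009545879934351283/15536105260853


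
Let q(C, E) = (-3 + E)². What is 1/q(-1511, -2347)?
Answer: 1/5522500 ≈ 1.8108e-7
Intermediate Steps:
1/q(-1511, -2347) = 1/((-3 - 2347)²) = 1/((-2350)²) = 1/5522500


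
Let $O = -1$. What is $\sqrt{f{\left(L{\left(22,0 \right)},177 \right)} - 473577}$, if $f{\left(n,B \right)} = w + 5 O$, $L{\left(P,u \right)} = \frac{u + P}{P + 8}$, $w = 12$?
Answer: $i \sqrt{473570} \approx 688.16 i$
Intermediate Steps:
$L{\left(P,u \right)} = \frac{P + u}{8 + P}$
$f{\left(n,B \right)} = 7$ ($f{\left(n,B \right)} = 12 + 5 \left(-1\right) = 12 - 5 = 7$)
$\sqrt{f{\left(L{\left(22,0 \right)},177 \right)} - 473577} = \sqrt{7 - 473577} = \sqrt{-473570} = i \sqrt{473570}$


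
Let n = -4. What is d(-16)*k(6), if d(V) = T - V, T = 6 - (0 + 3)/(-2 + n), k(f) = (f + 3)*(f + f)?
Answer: 2430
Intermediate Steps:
k(f) = 2*f*(3 + f) (k(f) = (3 + f)*(2*f) = 2*f*(3 + f))
T = 13/2 (T = 6 - (0 + 3)/(-2 - 4) = 6 - 3/(-6) = 6 - 3*(-1)/6 = 6 - 1*(-½) = 6 + ½ = 13/2 ≈ 6.5000)
d(V) = 13/2 - V
d(-16)*k(6) = (13/2 - 1*(-16))*(2*6*(3 + 6)) = (13/2 + 16)*(2*6*9) = (45/2)*108 = 2430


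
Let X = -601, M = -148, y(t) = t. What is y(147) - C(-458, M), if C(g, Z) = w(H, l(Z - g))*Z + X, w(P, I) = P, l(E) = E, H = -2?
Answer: 452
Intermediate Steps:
C(g, Z) = -601 - 2*Z (C(g, Z) = -2*Z - 601 = -601 - 2*Z)
y(147) - C(-458, M) = 147 - (-601 - 2*(-148)) = 147 - (-601 + 296) = 147 - 1*(-305) = 147 + 305 = 452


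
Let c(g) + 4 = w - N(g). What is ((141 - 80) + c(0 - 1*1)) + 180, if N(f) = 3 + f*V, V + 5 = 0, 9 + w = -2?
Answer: 218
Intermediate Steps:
w = -11 (w = -9 - 2 = -11)
V = -5 (V = -5 + 0 = -5)
N(f) = 3 - 5*f (N(f) = 3 + f*(-5) = 3 - 5*f)
c(g) = -18 + 5*g (c(g) = -4 + (-11 - (3 - 5*g)) = -4 + (-11 + (-3 + 5*g)) = -4 + (-14 + 5*g) = -18 + 5*g)
((141 - 80) + c(0 - 1*1)) + 180 = ((141 - 80) + (-18 + 5*(0 - 1*1))) + 180 = (61 + (-18 + 5*(0 - 1))) + 180 = (61 + (-18 + 5*(-1))) + 180 = (61 + (-18 - 5)) + 180 = (61 - 23) + 180 = 38 + 180 = 218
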